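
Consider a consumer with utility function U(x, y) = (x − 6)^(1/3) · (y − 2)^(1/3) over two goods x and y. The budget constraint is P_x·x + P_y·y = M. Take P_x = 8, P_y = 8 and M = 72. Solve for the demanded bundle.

This is Cobb-Douglas in (x−6, y−2): tangency gives 1/3·P_y·(y−2) = 1/3·P_x·(x−6).
Substituting into the budget: x* = 6 + 0.5·(M − 6·P_x − 2·P_y)/P_x, and y* = 2 + 0.5·(…)/P_y.
Discretionary income = 72 − 6·8 − 2·8 = 8; x* = 6 + 0.5·8/8 = 6.5; y* = 2 + 0.5·8/8 = 2.5.

x* = 6.5, y* = 2.5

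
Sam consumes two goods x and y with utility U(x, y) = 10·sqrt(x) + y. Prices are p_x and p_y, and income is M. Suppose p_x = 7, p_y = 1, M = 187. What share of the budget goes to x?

share on x = 0.0191

Utility is quasi-linear in y; the FOC for x is 5/√x = p_x/p_y.
Thus x* = (5·p_y/p_x)² — independent of M — with the rest of income spent on y.
Plugging in: x* = (5·1/7)² = 0.5102, y* = 183.4286.
Expenditure on x: 7·0.5102 = 3.5714; share = 0.0191.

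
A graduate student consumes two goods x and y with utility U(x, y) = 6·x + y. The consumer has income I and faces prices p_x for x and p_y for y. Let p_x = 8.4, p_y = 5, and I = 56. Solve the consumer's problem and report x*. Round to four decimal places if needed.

Linear utility — the consumer picks whichever good has higher MU/price: 6/8.4 = 0.7143 vs 1/5 = 0.2.
x gives more utility per dollar, so spend all income on x: x* = I/p_x, y* = 0.
Numerically: x* = 6.6667, y* = 0.

x* = 6.6667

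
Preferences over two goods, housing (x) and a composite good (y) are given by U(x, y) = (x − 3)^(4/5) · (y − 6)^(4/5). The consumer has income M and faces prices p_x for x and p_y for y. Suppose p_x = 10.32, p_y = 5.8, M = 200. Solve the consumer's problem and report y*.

y* = 17.5724

After buying the subsistence bundle (3, 6), a share 0.5 of the remaining income goes to x: x* = 3 + 0.5·(M − 3p_x − 6p_y)/p_x.
Discretionary income = 200 − 3·10.32 − 6·5.8 = 134.24; y* = 6 + 0.5·134.24/5.8 = 17.5724.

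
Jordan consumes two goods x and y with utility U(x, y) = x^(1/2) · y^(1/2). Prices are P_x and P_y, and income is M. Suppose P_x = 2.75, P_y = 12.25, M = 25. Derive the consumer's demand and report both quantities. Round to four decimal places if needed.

MU_x/MU_y = (0.5·y)/(0.5·x); tangency sets this equal to P_x/P_y.
So 0.5·P_y·y = 0.5·P_x·x; combined with the budget, a share 0.5 of income goes to x.
Demand: x*(P_x,P_y,M) = 0.5·M/P_x and y* = 0.5·M/P_y.
At P_x=2.75, P_y=12.25, M=25: x* = 0.5·25/2.75 = 4.5455, y* = 1.0204.

x* = 4.5455, y* = 1.0204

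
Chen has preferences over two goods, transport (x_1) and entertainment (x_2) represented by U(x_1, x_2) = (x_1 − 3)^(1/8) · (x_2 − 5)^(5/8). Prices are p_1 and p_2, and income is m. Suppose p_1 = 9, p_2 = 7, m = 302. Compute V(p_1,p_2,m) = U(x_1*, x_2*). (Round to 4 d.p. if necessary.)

V = 9.7934

Let x_1' = x_1−3, x_2' = x_2−5. MRS = (1/5)·x_2'/x_1' = p_1/p_2.
After buying the subsistence bundle (3, 5), a share 1/6 of the remaining income goes to x_1: x_1* = 3 + 1/6·(m − 3p_1 − 5p_2)/p_1.
Discretionary income = 302 − 3·9 − 5·7 = 240; x_1* = 3 + 1/6·240/9 = 7.4444; x_2* = 5 + 5/6·240/7 = 33.5714.
Utility at the optimum: U(7.4444, 33.5714) = 9.7934.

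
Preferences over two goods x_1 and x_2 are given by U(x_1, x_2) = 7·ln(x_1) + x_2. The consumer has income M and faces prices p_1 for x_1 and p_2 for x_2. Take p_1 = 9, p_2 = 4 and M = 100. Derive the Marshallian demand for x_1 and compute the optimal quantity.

MU_x_1 = 7/x_1, MU_x_2 = 1. Tangency: 7/x_1 = p_1/p_2.
So x_1*(p_1,p_2) = 7·p_2/p_1, independent of income; and x_2* = (M − 7·p_2)/p_2.
At the given prices: x_1* = 7·4/9 = 3.1111.

x_1* = 3.1111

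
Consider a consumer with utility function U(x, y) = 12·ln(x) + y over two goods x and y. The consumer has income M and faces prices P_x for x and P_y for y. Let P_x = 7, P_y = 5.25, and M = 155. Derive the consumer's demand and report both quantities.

x* = 9, y* = 17.5238

So x*(P_x,P_y) = 12·P_y/P_x, independent of income; and y* = (M − 12·P_y)/P_y.
At the given prices: x* = 12·5.25/7 = 9, and y* = 17.5238.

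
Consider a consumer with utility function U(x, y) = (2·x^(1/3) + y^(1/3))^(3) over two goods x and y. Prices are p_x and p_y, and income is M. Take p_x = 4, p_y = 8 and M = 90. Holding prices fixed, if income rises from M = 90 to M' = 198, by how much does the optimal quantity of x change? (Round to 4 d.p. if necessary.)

From the CES first-order condition, 2·(y/x)^(2/3) = p_x/p_y.
Hence y/x = ((1/2)·p_x/p_y)^(1/(2/3)), i.e. raised to the 1.5 power.
Substitute y = (y/x)·x into the budget: x* = M/(p_x + p_y·(y/x)).
Numerically y/x = 0.125, so x* = 90/(4 + 8·0.125) = 18.
At M' = 198: x* = 39.6. Change: 39.6 − 18 = 21.6.

Δx* = 21.6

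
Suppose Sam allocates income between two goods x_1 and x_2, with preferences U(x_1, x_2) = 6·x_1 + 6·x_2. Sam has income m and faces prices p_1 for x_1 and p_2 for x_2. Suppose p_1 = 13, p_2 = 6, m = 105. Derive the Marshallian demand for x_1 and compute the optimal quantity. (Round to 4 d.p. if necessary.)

Linear utility — the consumer picks whichever good has higher MU/price: 6/13 = 0.4615 vs 6/6 = 1.
x_2 gives more utility per dollar, so spend all income on x_2: x_2* = m/p_2, x_1* = 0.
Numerically: x_1* = 0, x_2* = 17.5.

x_1* = 0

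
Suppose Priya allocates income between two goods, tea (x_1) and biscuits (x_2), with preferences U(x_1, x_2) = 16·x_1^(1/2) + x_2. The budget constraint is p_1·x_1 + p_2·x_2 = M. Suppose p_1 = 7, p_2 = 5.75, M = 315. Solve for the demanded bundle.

MU_x_1 = 8/√x_1, MU_x_2 = 1. Tangency: 8/√x_1 = p_1/p_2.
Thus x_1* = (8·p_2/p_1)² — independent of M — with the rest of income spent on x_2.
Plugging in: x_1* = (8·5.75/7)² = 43.1837, x_2* = 2.2112.

x_1* = 43.1837, x_2* = 2.2112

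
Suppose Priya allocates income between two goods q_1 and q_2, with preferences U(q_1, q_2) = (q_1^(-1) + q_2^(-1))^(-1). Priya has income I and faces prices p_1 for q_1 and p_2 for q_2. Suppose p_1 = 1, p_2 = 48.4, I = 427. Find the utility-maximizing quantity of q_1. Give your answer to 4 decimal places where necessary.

From the CES first-order condition, (q_2/q_1)^(2) = p_1/p_2.
Hence q_2/q_1 = (p_1/p_2)^(1/(2)), i.e. raised to the 0.5 power.
With the ratio pinned down, the budget gives q_1* = I/(p_1 + p_2·(q_2/q_1)) and q_2* = (q_2/q_1)·q_1*.
Numerically q_2/q_1 = 0.14374, so q_1* = 427/(1 + 48.4·0.14374) = 53.6634.

q_1* = 53.6634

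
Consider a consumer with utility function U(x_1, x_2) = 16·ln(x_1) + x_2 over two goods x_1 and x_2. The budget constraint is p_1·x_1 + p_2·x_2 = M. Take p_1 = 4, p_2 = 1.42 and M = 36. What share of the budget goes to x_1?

share on x_1 = 0.6311

Set MRS = p_1/p_2: (16/x_1)/1 = p_1/p_2.
So x_1*(p_1,p_2) = 16·p_2/p_1, independent of income; and x_2* = (M − 16·p_2)/p_2.
At the given prices: x_1* = 16·1.42/4 = 5.68, and x_2* = 9.3521.
Expenditure on x_1: 4·5.68 = 22.72; share = 0.6311.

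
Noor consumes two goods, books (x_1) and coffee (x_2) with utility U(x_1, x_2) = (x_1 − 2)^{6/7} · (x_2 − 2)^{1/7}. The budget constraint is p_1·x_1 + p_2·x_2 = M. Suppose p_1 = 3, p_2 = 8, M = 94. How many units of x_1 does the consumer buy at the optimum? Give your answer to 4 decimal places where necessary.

x_1* = 22.5714

MRS = 6·(x_2−2)/(x_1−2). Tangency with p_1/p_2 gives x_2−2 = (1/6)·(p_1/p_2)·(x_1−2).
After buying the subsistence bundle (2, 2), a share 6/7 of the remaining income goes to x_1: x_1* = 2 + 6/7·(M − 2p_1 − 2p_2)/p_1.
Discretionary income = 94 − 2·3 − 2·8 = 72; x_1* = 2 + 6/7·72/3 = 22.5714.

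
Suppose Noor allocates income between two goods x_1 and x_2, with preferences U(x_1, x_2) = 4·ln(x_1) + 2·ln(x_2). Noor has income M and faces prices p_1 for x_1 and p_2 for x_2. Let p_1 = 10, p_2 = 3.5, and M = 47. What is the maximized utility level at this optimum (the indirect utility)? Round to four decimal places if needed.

V = 7.5659

MU_x_1/MU_x_2 = (4·x_2)/(2·x_1); tangency sets this equal to p_1/p_2.
So 4·p_2·x_2 = 2·p_1·x_1; combined with the budget, a share 2/3 of income goes to x_1.
Demand: x_1*(p_1,p_2,M) = 2/3·M/p_1 and x_2* = 1/3·M/p_2.
At p_1=10, p_2=3.5, M=47: x_1* = 2/3·47/10 = 3.1333, x_2* = 4.4762.
Utility at the optimum: U(3.1333, 4.4762) = 7.5659.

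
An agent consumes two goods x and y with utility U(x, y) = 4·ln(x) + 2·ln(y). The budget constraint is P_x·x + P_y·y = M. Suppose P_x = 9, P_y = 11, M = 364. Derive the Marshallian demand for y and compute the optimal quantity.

Tangency: MRS = 2·y/x = P_x/P_y.
Rearranging, P_y·y = (1/2)·P_x·x. Substituting into the budget gives P_x·x·(1 + (1/2)) = M.
Demand: x*(P_x,P_y,M) = 2/3·M/P_x and y* = 1/3·M/P_y.
At P_x=9, P_y=11, M=364: y* = 1/3·364/11 = 11.0303.

y* = 11.0303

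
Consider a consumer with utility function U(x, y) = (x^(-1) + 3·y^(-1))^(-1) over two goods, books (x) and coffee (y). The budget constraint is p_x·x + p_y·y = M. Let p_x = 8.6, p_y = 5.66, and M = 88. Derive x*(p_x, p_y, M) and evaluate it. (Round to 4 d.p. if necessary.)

From the CES first-order condition, (1/3)·(y/x)^(2) = p_x/p_y.
Solve for the ratio: y/x = [3·p_x/p_y]^(0.5).
With the ratio pinned down, the budget gives x* = M/(p_x + p_y·(y/x)) and y* = (y/x)·x*.
Numerically y/x = 2.135018, so x* = 88/(8.6 + 5.66·2.135018) = 4.2545.

x* = 4.2545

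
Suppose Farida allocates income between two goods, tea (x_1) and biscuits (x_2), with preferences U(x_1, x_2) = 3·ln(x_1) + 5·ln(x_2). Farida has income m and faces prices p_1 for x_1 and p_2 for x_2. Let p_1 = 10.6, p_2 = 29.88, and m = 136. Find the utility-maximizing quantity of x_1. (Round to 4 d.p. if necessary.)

x_1* = 4.8113

At p_1=10.6, p_2=29.88, m=136: x_1* = 0.375·136/10.6 = 4.8113.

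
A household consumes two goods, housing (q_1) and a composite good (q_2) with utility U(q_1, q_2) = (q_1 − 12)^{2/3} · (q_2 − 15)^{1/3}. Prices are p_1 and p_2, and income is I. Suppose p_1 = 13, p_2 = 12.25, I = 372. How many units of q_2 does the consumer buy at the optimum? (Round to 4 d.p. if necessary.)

MRS = 2·(q_2−15)/(q_1−12). Tangency with p_1/p_2 gives q_2−15 = (1/2)·(p_1/p_2)·(q_1−12).
After buying the subsistence bundle (12, 15), a share 2/3 of the remaining income goes to q_1: q_1* = 12 + 2/3·(I − 12p_1 − 15p_2)/p_1.
Discretionary income = 372 − 12·13 − 15·12.25 = 32.25; q_2* = 15 + 1/3·32.25/12.25 = 15.8776.

q_2* = 15.8776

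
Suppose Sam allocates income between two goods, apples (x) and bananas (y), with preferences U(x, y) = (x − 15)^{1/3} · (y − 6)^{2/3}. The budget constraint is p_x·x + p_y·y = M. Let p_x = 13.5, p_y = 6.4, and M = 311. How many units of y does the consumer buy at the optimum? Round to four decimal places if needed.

y* = 13.3021

MRS = (1/2)·(y−6)/(x−15). Tangency with p_x/p_y gives y−6 = 2·(p_x/p_y)·(x−15).
After buying the subsistence bundle (15, 6), a share 1/3 of the remaining income goes to x: x* = 15 + 1/3·(M − 15p_x − 6p_y)/p_x.
Discretionary income = 311 − 15·13.5 − 6·6.4 = 70.1; y* = 6 + 2/3·70.1/6.4 = 13.3021.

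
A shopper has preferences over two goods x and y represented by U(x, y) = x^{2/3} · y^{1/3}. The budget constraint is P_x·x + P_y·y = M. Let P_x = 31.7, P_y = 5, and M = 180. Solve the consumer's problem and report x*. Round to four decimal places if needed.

Tangency: MRS = 2·y/x = P_x/P_y.
Rearranging, P_y·y = (1/2)·P_x·x. Substituting into the budget gives P_x·x·(1 + (1/2)) = M.
Demand: x*(P_x,P_y,M) = 2/3·M/P_x and y* = 1/3·M/P_y.
At P_x=31.7, P_y=5, M=180: x* = 2/3·180/31.7 = 3.7855.

x* = 3.7855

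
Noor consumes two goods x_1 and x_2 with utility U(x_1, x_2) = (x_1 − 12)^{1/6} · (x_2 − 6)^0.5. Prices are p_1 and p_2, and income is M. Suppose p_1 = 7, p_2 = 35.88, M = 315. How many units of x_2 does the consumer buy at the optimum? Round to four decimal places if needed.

x_2* = 6.3286

After buying the subsistence bundle (12, 6), a share 0.25 of the remaining income goes to x_1: x_1* = 12 + 0.25·(M − 12p_1 − 6p_2)/p_1.
Discretionary income = 315 − 12·7 − 6·35.88 = 15.72; x_2* = 6 + 0.75·15.72/35.88 = 6.3286.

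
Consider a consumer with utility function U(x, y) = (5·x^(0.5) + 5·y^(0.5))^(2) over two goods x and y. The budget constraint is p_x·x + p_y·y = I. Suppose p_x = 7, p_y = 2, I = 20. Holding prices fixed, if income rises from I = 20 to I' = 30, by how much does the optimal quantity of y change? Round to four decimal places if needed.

MU_x ∝ 5·x^(-0.5), MU_y ∝ 5·y^(-0.5), so MRS = (y/x)^(0.5) = p_x/p_y.
Hence y/x = (p_x/p_y)^(1/(0.5)), i.e. raised to the 2 power.
With the ratio pinned down, the budget gives x* = I/(p_x + p_y·(y/x)) and y* = (y/x)·x*.
Numerically y/x = 12.25, so x* = 20/(7 + 2·12.25) = 0.6349 and y* = 12.25·0.6349 = 7.7778.
At I' = 30: y* = 11.6667. Change: 11.6667 − 7.7778 = 3.8889.

Δy* = 3.8889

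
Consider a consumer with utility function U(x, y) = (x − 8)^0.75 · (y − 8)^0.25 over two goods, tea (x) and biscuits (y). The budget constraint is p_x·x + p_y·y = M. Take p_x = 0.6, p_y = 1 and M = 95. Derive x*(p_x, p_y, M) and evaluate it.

Substituting into the budget: x* = 8 + 0.75·(M − 8·p_x − 8·p_y)/p_x, and y* = 8 + 0.25·(…)/p_y.
Discretionary income = 95 − 8·0.6 − 8·1 = 82.2; x* = 8 + 0.75·82.2/0.6 = 110.75.

x* = 110.75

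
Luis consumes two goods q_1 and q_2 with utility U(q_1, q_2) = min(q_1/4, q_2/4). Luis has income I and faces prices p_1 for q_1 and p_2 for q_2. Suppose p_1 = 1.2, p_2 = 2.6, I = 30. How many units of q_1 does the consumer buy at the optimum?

q_1* = 7.8947

With perfect complements, no substitution: consume in ratio q_1:q_2 = 4:4.
Budget: p_1·q_1 + p_2·q_1 = I, so (4·p_1 + 4·p_2)·q_1 = 4·I.
Demand: q_1*(p_1,p_2,I) = 4·I/(4·p_1 + 4·p_2), q_2* = 4·I/(4·p_1 + 4·p_2).
Here 4·1.2 + 4·2.6 = 15.2, giving q_1* = 7.8947.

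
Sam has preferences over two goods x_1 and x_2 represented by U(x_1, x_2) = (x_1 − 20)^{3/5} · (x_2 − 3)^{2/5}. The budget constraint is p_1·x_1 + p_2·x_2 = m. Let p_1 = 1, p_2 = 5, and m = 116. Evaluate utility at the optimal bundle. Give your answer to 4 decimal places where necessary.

This is Cobb-Douglas in (x_1−20, x_2−3): tangency gives 0.6·p_2·(x_2−3) = 0.4·p_1·(x_1−20).
Substituting into the budget: x_1* = 20 + 0.6·(m − 20·p_1 − 3·p_2)/p_1, and x_2* = 3 + 0.4·(…)/p_2.
Discretionary income = 116 − 20·1 − 3·5 = 81; x_1* = 20 + 0.6·81/1 = 68.6; x_2* = 3 + 0.4·81/5 = 9.48.
Utility at the optimum: U(68.6, 9.48) = 21.7076.

V = 21.7076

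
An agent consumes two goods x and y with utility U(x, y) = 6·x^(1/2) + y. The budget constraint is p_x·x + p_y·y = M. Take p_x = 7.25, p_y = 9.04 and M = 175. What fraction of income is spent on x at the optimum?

Set MRS = p_x/p_y: 3·x^(−1/2) = p_x/p_y.
Thus x* = (3·p_y/p_x)² — independent of M — with the rest of income spent on y.
Plugging in: x* = (3·9.04/7.25)² = 13.9928, y* = 8.1363.
Expenditure on x: 7.25·13.9928 = 101.4475; share = 0.5797.

share on x = 0.5797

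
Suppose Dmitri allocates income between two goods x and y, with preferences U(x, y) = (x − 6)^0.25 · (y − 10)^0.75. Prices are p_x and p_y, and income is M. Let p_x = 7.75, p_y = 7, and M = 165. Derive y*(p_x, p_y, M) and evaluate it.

y* = 15.1964

This is Cobb-Douglas in (x−6, y−10): tangency gives 0.25·p_y·(y−10) = 0.75·p_x·(x−6).
After buying the subsistence bundle (6, 10), a share 0.25 of the remaining income goes to x: x* = 6 + 0.25·(M − 6p_x − 10p_y)/p_x.
Discretionary income = 165 − 6·7.75 − 10·7 = 48.5; y* = 10 + 0.75·48.5/7 = 15.1964.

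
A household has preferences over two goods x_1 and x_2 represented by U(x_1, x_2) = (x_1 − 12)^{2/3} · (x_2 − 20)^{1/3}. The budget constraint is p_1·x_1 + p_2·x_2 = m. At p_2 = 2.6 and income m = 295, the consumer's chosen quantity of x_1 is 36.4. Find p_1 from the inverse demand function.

p_1 = 5

MRS = 2·(x_2−20)/(x_1−12). Tangency with p_1/p_2 gives x_2−20 = (1/2)·(p_1/p_2)·(x_1−12).
Substituting into the budget: x_1* = 12 + 2/3·(m − 12·p_1 − 20·p_2)/p_1, and x_2* = 20 + 1/3·(…)/p_2.
Set x_1* = 36.4 in the demand function and solve for p_1: p_1 = 5.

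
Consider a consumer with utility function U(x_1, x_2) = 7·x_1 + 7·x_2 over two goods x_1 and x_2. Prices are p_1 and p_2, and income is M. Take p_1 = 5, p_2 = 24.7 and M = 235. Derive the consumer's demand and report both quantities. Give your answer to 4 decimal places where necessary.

x_1* = 47, x_2* = 0

Perfect substitutes: compare marginal utility per dollar. 7/p_1 vs 7/p_2 → 1.4 vs 0.2834.
x_1 gives more utility per dollar, so spend all income on x_1: x_1* = M/p_1, x_2* = 0.
Numerically: x_1* = 47, x_2* = 0.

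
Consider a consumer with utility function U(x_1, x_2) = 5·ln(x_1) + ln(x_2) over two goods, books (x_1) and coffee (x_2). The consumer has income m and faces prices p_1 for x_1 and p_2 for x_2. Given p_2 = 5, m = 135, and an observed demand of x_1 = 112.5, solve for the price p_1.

p_1 = 1

Tangency: MRS = 5·x_2/x_1 = p_1/p_2.
So 5·p_2·x_2 = p_1·x_1; combined with the budget, a share 5/6 of income goes to x_1.
Demand: x_1*(p_1,p_2,m) = 5/6·m/p_1 and x_2* = 1/6·m/p_2.
Set x_1* = 112.5 in the demand function and solve for p_1: p_1 = 1.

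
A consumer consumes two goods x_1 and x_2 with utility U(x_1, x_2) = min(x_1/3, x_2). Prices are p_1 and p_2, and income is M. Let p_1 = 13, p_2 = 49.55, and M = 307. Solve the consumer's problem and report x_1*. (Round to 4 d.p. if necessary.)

x_1* = 10.4009

Leontief preferences: the optimum is at the kink where x_1/3 = x_2/1, i.e. x_2 = (1/3)·x_1.
Budget: p_1·x_1 + p_2·(1/3)·x_1 = M, so (3·p_1 + p_2)·x_1 = 3·M.
Demand: x_1*(p_1,p_2,M) = 3·M/(3·p_1 + p_2), x_2* = M/(3·p_1 + p_2).
Here 3·13 + 49.55 = 88.55, giving x_1* = 10.4009.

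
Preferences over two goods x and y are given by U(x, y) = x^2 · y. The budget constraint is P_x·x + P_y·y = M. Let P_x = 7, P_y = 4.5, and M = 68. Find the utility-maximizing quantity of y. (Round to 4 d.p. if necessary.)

The MRS is 2·y/x. Set MRS = P_x/P_y.
So 2·P_y·y = P_x·x; combined with the budget, a share 2/3 of income goes to x.
Demand: x*(P_x,P_y,M) = 2/3·M/P_x and y* = 1/3·M/P_y.
At P_x=7, P_y=4.5, M=68: y* = 1/3·68/4.5 = 5.037.

y* = 5.037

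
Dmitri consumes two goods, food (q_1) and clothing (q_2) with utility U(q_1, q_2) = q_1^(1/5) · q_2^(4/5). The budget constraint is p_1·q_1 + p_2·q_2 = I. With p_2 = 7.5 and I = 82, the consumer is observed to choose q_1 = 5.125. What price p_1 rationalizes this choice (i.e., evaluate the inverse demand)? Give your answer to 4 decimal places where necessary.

p_1 = 3.2

MU_q_1/MU_q_2 = (0.2·q_2)/(0.8·q_1); tangency sets this equal to p_1/p_2.
Rearranging, p_2·q_2 = 4·p_1·q_1. Substituting into the budget gives p_1·q_1·(1 + 4) = I.
Demand: q_1*(p_1,p_2,I) = 0.2·I/p_1 and q_2* = 0.8·I/p_2.
Set q_1* = 5.125 in the demand function and solve for p_1: p_1 = 3.2.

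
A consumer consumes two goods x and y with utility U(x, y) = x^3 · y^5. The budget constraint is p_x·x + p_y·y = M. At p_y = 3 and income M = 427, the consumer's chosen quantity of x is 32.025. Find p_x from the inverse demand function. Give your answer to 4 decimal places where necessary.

p_x = 5

Tangency: MRS = (3/5)·y/x = p_x/p_y.
Rearranging, p_y·y = (5/3)·p_x·x. Substituting into the budget gives p_x·x·(1 + (5/3)) = M.
Demand: x*(p_x,p_y,M) = 0.375·M/p_x and y* = 0.625·M/p_y.
Set x* = 32.025 in the demand function and solve for p_x: p_x = 5.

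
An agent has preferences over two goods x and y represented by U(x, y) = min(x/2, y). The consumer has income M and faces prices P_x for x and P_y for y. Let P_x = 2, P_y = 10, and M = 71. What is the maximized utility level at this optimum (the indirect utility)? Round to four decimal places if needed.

V = 5.0714

Here 2·2 + 10 = 14, giving x* = 10.1429 and y* = 5.0714.
Utility at the optimum: U(10.1429, 5.0714) = 5.0714.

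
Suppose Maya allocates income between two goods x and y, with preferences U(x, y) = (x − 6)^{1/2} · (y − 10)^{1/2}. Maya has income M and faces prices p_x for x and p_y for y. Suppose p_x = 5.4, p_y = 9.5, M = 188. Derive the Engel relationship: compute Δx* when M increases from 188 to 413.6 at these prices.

Δx* = 20.8889

Let x' = x−6, y' = y−10. MRS = y'/x' = p_x/p_y.
After buying the subsistence bundle (6, 10), a share 0.5 of the remaining income goes to x: x* = 6 + 0.5·(M − 6p_x − 10p_y)/p_x.
Discretionary income = 188 − 6·5.4 − 10·9.5 = 60.6; x* = 6 + 0.5·60.6/5.4 = 11.6111.
At M' = 413.6: x* = 32.5. Change: 32.5 − 11.6111 = 20.8889.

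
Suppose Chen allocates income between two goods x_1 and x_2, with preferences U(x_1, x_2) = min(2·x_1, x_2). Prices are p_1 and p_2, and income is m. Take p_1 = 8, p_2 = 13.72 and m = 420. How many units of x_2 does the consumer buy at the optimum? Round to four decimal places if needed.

x_2* = 23.702

Here 8 + 2·13.72 = 35.44, giving x_2* = 23.702.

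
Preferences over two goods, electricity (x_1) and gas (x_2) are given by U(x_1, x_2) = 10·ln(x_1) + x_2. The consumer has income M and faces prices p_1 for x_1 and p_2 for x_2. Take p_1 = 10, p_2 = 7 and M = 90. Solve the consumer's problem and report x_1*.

MU_x_1 = 10/x_1, MU_x_2 = 1. Tangency: 10/x_1 = p_1/p_2.
So x_1*(p_1,p_2) = 10·p_2/p_1, independent of income; and x_2* = (M − 10·p_2)/p_2.
At the given prices: x_1* = 10·7/10 = 7.

x_1* = 7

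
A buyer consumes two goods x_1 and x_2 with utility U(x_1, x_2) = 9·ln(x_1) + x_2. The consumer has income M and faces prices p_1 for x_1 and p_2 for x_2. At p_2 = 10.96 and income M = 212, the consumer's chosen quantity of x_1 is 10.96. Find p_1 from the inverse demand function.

p_1 = 9

Set MRS = p_1/p_2: (9/x_1)/1 = p_1/p_2.
So x_1*(p_1,p_2) = 9·p_2/p_1, independent of income; and x_2* = (M − 9·p_2)/p_2.
Set x_1* = 10.96 in the demand function and solve for p_1: p_1 = 9.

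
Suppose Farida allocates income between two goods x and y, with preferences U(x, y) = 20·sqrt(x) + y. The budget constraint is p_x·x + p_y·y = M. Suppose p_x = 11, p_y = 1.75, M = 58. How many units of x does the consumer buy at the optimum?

Solve: √x = 10·p_y/p_x, so x*(p_x,p_y) = (10·p_y/p_x)², and y* = (M − p_x·x*)/p_y.
Plugging in: x* = (10·1.75/11)² = 2.531.

x* = 2.531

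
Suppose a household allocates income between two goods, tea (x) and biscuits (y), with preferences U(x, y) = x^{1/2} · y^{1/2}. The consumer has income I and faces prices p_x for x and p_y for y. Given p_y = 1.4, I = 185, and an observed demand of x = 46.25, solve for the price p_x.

MU_x/MU_y = (0.5·y)/(0.5·x); tangency sets this equal to p_x/p_y.
Rearranging, p_y·y = p_x·x. Substituting into the budget gives p_x·x·(1 + 1) = I.
Demand: x*(p_x,p_y,I) = 0.5·I/p_x and y* = 0.5·I/p_y.
Set x* = 46.25 in the demand function and solve for p_x: p_x = 2.

p_x = 2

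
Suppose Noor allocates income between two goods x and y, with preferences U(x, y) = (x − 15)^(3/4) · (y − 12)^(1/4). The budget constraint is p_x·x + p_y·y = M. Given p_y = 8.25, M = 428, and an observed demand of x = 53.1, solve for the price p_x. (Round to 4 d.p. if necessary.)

p_x = 5

This is Cobb-Douglas in (x−15, y−12): tangency gives 0.75·p_y·(y−12) = 0.25·p_x·(x−15).
Substituting into the budget: x* = 15 + 0.75·(M − 15·p_x − 12·p_y)/p_x, and y* = 12 + 0.25·(…)/p_y.
Set x* = 53.1 in the demand function and solve for p_x: p_x = 5.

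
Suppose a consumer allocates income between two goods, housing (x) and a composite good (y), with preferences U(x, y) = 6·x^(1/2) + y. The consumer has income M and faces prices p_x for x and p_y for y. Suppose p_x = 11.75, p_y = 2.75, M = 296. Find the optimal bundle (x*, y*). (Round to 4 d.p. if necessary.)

x* = 0.493, y* = 105.53

Set MRS = p_x/p_y: 3·x^(−1/2) = p_x/p_y.
Thus x* = (3·p_y/p_x)² — independent of M — with the rest of income spent on y.
Plugging in: x* = (3·2.75/11.75)² = 0.493, y* = 105.53.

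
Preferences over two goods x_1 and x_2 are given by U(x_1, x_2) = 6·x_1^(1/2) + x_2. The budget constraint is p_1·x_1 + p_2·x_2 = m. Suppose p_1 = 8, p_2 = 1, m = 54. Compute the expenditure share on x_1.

share on x_1 = 0.0208

Utility is quasi-linear in x_2; the FOC for x_1 is 3/√x_1 = p_1/p_2.
Thus x_1* = (3·p_2/p_1)² — independent of m — with the rest of income spent on x_2.
Plugging in: x_1* = (3·1/8)² = 0.1406, x_2* = 52.875.
Expenditure on x_1: 8·0.1406 = 1.125; share = 0.0208.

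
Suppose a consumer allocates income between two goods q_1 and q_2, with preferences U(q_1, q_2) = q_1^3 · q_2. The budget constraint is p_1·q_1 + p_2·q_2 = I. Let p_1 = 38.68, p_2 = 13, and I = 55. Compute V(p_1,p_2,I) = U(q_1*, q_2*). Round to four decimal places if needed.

V = 1.2828

The MRS is 3·q_2/q_1. Set MRS = p_1/p_2.
Rearranging, p_2·q_2 = (1/3)·p_1·q_1. Substituting into the budget gives p_1·q_1·(1 + (1/3)) = I.
Demand: q_1*(p_1,p_2,I) = 0.75·I/p_1 and q_2* = 0.25·I/p_2.
At p_1=38.68, p_2=13, I=55: q_1* = 0.75·55/38.68 = 1.0664, q_2* = 1.0577.
Utility at the optimum: U(1.0664, 1.0577) = 1.2828.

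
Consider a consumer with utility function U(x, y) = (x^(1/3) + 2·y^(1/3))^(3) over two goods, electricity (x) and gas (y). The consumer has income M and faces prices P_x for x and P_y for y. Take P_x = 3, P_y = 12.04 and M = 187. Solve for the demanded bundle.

x* = 25.8445, y* = 9.0919

MU_x ∝ x^(-2/3), MU_y ∝ 2·y^(-2/3), so MRS = (1/2)·(y/x)^(2/3) = P_x/P_y.
Solve for the ratio: y/x = [2·P_x/P_y]^(1.5).
Substitute y = (y/x)·x into the budget: x* = M/(P_x + P_y·(y/x)).
Numerically y/x = 0.351793, so x* = 187/(3 + 12.04·0.351793) = 25.8445 and y* = 0.351793·25.8445 = 9.0919.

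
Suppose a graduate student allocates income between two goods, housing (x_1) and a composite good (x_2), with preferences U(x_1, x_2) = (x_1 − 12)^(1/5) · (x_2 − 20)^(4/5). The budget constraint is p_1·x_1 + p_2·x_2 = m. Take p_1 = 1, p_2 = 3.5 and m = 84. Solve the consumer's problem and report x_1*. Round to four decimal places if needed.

x_1* = 12.4

Let x_1' = x_1−12, x_2' = x_2−20. MRS = (1/4)·x_2'/x_1' = p_1/p_2.
Substituting into the budget: x_1* = 12 + 0.2·(m − 12·p_1 − 20·p_2)/p_1, and x_2* = 20 + 0.8·(…)/p_2.
Discretionary income = 84 − 12·1 − 20·3.5 = 2; x_1* = 12 + 0.2·2/1 = 12.4.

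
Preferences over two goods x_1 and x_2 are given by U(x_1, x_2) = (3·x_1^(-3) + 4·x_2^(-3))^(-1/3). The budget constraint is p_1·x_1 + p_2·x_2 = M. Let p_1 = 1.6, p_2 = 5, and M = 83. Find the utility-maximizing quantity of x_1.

x_1* = 14.7136

MRS = MU_x_1/MU_x_2 = (3/4)·(x_2/x_1)^(4). Set equal to p_1/p_2.
Solve for the ratio: x_2/x_1 = [(4/3)·p_1/p_2]^(0.25).
Substitute x_2 = (x_2/x_1)·x_1 into the budget: x_1* = M/(p_1 + p_2·(x_2/x_1)).
Numerically x_2/x_1 = 0.808206, so x_1* = 83/(1.6 + 5·0.808206) = 14.7136.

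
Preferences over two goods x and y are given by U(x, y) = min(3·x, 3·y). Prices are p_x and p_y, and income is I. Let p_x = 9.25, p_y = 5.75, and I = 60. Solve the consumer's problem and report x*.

Here 3·9.25 + 3·5.75 = 45, giving x* = 4.

x* = 4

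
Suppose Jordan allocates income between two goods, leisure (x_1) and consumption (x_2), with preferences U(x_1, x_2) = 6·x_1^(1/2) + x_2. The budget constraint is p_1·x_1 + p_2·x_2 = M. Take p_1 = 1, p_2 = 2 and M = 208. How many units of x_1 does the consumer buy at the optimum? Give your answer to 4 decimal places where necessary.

x_1* = 36

Set MRS = p_1/p_2: 3·x_1^(−1/2) = p_1/p_2.
Thus x_1* = (3·p_2/p_1)² — independent of M — with the rest of income spent on x_2.
Plugging in: x_1* = (3·2/1)² = 36.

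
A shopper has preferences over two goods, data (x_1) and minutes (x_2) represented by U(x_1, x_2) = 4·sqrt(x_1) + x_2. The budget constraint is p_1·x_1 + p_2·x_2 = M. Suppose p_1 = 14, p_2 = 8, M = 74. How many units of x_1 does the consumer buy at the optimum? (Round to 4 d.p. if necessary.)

Plugging in: x_1* = (2·8/14)² = 1.3061.

x_1* = 1.3061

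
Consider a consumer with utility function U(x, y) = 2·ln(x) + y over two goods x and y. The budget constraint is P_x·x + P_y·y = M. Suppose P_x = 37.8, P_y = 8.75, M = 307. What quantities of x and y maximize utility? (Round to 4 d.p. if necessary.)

x* = 0.463, y* = 33.0857

Set MRS = P_x/P_y: (2/x)/1 = P_x/P_y.
So x*(P_x,P_y) = 2·P_y/P_x, independent of income; and y* = (M − 2·P_y)/P_y.
At the given prices: x* = 2·8.75/37.8 = 0.463, and y* = 33.0857.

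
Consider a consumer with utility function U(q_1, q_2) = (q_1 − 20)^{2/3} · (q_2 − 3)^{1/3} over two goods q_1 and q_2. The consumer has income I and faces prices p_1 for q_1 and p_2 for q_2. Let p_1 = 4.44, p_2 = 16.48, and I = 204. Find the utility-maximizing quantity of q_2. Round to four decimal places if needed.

q_2* = 4.3301

MRS = 2·(q_2−3)/(q_1−20). Tangency with p_1/p_2 gives q_2−3 = (1/2)·(p_1/p_2)·(q_1−20).
After buying the subsistence bundle (20, 3), a share 2/3 of the remaining income goes to q_1: q_1* = 20 + 2/3·(I − 20p_1 − 3p_2)/p_1.
Discretionary income = 204 − 20·4.44 − 3·16.48 = 65.76; q_2* = 3 + 1/3·65.76/16.48 = 4.3301.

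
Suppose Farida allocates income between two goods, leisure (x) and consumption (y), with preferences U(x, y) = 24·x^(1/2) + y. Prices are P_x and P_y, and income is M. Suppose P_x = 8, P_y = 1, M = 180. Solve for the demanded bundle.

MU_x = 12/√x, MU_y = 1. Tangency: 12/√x = P_x/P_y.
Thus x* = (12·P_y/P_x)² — independent of M — with the rest of income spent on y.
Plugging in: x* = (12·1/8)² = 2.25, y* = 162.

x* = 2.25, y* = 162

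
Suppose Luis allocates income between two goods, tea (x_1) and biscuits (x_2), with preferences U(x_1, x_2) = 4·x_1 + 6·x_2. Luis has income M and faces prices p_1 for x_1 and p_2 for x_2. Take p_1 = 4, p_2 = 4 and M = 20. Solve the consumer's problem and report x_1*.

x_1* = 0

Perfect substitutes: compare marginal utility per dollar. 4/p_1 vs 6/p_2 → 1 vs 1.5.
x_2 gives more utility per dollar, so spend all income on x_2: x_2* = M/p_2, x_1* = 0.
Numerically: x_1* = 0, x_2* = 5.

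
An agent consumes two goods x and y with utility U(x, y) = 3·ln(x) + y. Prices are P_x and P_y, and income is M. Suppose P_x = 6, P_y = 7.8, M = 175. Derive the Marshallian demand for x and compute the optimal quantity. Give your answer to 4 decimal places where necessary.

x* = 3.9

So x*(P_x,P_y) = 3·P_y/P_x, independent of income; and y* = (M − 3·P_y)/P_y.
At the given prices: x* = 3·7.8/6 = 3.9.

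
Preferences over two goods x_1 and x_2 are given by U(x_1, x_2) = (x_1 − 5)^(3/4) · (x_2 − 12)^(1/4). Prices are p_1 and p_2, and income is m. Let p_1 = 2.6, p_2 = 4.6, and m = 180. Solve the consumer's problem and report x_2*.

x_2* = 18.0761

MRS = 3·(x_2−12)/(x_1−5). Tangency with p_1/p_2 gives x_2−12 = (1/3)·(p_1/p_2)·(x_1−5).
Substituting into the budget: x_1* = 5 + 0.75·(m − 5·p_1 − 12·p_2)/p_1, and x_2* = 12 + 0.25·(…)/p_2.
Discretionary income = 180 − 5·2.6 − 12·4.6 = 111.8; x_2* = 12 + 0.25·111.8/4.6 = 18.0761.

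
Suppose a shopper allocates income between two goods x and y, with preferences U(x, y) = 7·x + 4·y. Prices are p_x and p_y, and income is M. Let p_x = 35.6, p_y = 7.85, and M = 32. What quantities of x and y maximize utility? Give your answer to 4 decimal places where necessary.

x* = 0, y* = 4.0764

Perfect substitutes: compare marginal utility per dollar. 7/p_x vs 4/p_y → 0.1966 vs 0.5096.
y gives more utility per dollar, so spend all income on y: y* = M/p_y, x* = 0.
Numerically: x* = 0, y* = 4.0764.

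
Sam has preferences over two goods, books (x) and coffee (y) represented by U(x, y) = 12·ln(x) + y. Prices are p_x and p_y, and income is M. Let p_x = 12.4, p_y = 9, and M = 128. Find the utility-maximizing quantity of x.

So x*(p_x,p_y) = 12·p_y/p_x, independent of income; and y* = (M − 12·p_y)/p_y.
At the given prices: x* = 12·9/12.4 = 8.7097.

x* = 8.7097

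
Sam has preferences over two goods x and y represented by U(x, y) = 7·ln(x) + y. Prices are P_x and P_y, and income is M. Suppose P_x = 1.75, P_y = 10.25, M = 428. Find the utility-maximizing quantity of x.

MU_x = 7/x, MU_y = 1. Tangency: 7/x = P_x/P_y.
So x*(P_x,P_y) = 7·P_y/P_x, independent of income; and y* = (M − 7·P_y)/P_y.
At the given prices: x* = 7·10.25/1.75 = 41.

x* = 41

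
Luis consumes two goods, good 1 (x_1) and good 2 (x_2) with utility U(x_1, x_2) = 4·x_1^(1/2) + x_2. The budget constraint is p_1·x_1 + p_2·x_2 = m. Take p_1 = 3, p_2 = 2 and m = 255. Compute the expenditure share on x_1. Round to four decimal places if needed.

Utility is quasi-linear in x_2; the FOC for x_1 is 2/√x_1 = p_1/p_2.
Solve: √x_1 = 2·p_2/p_1, so x_1*(p_1,p_2) = (2·p_2/p_1)², and x_2* = (m − p_1·x_1*)/p_2.
Plugging in: x_1* = (2·2/3)² = 1.7778, x_2* = 124.8333.
Expenditure on x_1: 3·1.7778 = 5.3333; share = 0.0209.

share on x_1 = 0.0209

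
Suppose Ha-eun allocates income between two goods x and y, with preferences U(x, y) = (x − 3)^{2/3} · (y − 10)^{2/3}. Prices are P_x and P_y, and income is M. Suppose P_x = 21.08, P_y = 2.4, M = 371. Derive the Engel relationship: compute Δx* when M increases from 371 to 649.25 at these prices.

Δx* = 6.5999

This is Cobb-Douglas in (x−3, y−10): tangency gives 2/3·P_y·(y−10) = 2/3·P_x·(x−3).
After buying the subsistence bundle (3, 10), a share 0.5 of the remaining income goes to x: x* = 3 + 0.5·(M − 3P_x − 10P_y)/P_x.
Discretionary income = 371 − 3·21.08 − 10·2.4 = 283.76; x* = 3 + 0.5·283.76/21.08 = 9.7306.
At M' = 649.25: x* = 16.3304. Change: 16.3304 − 9.7306 = 6.5999.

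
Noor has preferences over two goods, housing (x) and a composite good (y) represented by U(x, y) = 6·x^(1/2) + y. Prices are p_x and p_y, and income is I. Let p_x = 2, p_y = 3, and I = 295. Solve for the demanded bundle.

x* = 20.25, y* = 84.8333

Plugging in: x* = (3·3/2)² = 20.25, y* = 84.8333.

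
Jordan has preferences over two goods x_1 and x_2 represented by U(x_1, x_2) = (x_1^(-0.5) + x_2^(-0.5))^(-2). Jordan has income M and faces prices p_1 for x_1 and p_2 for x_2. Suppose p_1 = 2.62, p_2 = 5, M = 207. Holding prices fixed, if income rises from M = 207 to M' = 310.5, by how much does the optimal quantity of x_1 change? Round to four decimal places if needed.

Δx_1* = 17.6326

Substitute x_2 = (x_2/x_1)·x_1 into the budget: x_1* = M/(p_1 + p_2·(x_2/x_1)).
Numerically x_2/x_1 = 0.649961, so x_1* = 207/(2.62 + 5·0.649961) = 35.2652.
At M' = 310.5: x_1* = 52.8978. Change: 52.8978 − 35.2652 = 17.6326.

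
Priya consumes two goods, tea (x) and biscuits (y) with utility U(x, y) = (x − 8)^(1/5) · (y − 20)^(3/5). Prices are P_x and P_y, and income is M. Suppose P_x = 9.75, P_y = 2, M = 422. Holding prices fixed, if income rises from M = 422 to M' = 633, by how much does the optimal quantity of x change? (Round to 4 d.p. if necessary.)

Discretionary income = 422 − 8·9.75 − 20·2 = 304; x* = 8 + 0.25·304/9.75 = 15.7949.
At M' = 633: x* = 21.2051. Change: 21.2051 − 15.7949 = 5.4103.

Δx* = 5.4103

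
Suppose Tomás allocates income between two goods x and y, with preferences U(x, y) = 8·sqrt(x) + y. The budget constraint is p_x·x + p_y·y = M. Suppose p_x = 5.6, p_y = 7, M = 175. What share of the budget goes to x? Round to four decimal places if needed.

Set MRS = p_x/p_y: 4·x^(−1/2) = p_x/p_y.
Solve: √x = 4·p_y/p_x, so x*(p_x,p_y) = (4·p_y/p_x)², and y* = (M − p_x·x*)/p_y.
Plugging in: x* = (4·7/5.6)² = 25, y* = 5.
Expenditure on x: 5.6·25 = 140; share = 0.8.

share on x = 0.8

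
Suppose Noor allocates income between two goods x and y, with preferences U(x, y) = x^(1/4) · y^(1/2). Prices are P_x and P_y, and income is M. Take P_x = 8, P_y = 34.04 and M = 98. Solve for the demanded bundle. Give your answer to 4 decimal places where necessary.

The MRS is (1/2)·y/x. Set MRS = P_x/P_y.
So 0.25·P_y·y = 0.5·P_x·x; combined with the budget, a share 1/3 of income goes to x.
Demand: x*(P_x,P_y,M) = 1/3·M/P_x and y* = 2/3·M/P_y.
At P_x=8, P_y=34.04, M=98: x* = 1/3·98/8 = 4.0833, y* = 1.9193.

x* = 4.0833, y* = 1.9193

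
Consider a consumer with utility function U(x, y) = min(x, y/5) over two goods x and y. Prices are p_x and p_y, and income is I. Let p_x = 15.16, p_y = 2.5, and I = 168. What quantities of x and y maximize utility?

x* = 6.0738, y* = 30.3688

With perfect complements, no substitution: consume in ratio x:y = 1:5.
Budget: p_x·x + p_y·5·x = I, so (p_x + 5·p_y)·x = I.
Demand: x*(p_x,p_y,I) = I/(p_x + 5·p_y), y* = 5·I/(p_x + 5·p_y).
Here 15.16 + 5·2.5 = 27.66, giving x* = 6.0738 and y* = 30.3688.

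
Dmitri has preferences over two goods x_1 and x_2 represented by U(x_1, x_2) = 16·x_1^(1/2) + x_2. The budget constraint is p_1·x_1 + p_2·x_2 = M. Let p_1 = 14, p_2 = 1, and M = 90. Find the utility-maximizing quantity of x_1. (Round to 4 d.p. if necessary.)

Plugging in: x_1* = (8·1/14)² = 0.3265.

x_1* = 0.3265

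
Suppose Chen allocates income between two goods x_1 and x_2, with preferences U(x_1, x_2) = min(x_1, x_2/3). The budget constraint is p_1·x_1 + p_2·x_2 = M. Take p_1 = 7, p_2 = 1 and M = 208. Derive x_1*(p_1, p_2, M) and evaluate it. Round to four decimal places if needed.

With perfect complements, no substitution: consume in ratio x_1:x_2 = 1:3.
Budget: p_1·x_1 + p_2·3·x_1 = M, so (p_1 + 3·p_2)·x_1 = M.
Demand: x_1*(p_1,p_2,M) = M/(p_1 + 3·p_2), x_2* = 3·M/(p_1 + 3·p_2).
Here 7 + 3·1 = 10, giving x_1* = 20.8.

x_1* = 20.8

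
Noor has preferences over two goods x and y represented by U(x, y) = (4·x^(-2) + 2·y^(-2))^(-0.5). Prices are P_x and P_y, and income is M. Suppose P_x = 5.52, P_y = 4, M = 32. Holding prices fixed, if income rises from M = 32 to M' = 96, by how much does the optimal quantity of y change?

Δy* = 6.2459

From the CES first-order condition, 2·(y/x)^(3) = P_x/P_y.
Solve for the ratio: y/x = [(1/2)·P_x/P_y]^(1/3).
Substitute y = (y/x)·x into the budget: x* = M/(P_x + P_y·(y/x)).
Numerically y/x = 0.883656, so x* = 32/(5.52 + 4·0.883656) = 3.5341 and y* = 0.883656·3.5341 = 3.1229.
At M' = 96: y* = 9.3688. Change: 9.3688 − 3.1229 = 6.2459.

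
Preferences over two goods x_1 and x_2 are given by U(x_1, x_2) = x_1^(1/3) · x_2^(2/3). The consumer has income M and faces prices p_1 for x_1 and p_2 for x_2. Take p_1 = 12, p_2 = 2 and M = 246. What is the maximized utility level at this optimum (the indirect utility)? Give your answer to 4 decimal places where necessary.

The MRS is (1/2)·x_2/x_1. Set MRS = p_1/p_2.
So 1/3·p_2·x_2 = 2/3·p_1·x_1; combined with the budget, a share 1/3 of income goes to x_1.
Demand: x_1*(p_1,p_2,M) = 1/3·M/p_1 and x_2* = 2/3·M/p_2.
At p_1=12, p_2=2, M=246: x_1* = 1/3·246/12 = 6.8333, x_2* = 82.
Utility at the optimum: U(6.8333, 82) = 35.8168.

V = 35.8168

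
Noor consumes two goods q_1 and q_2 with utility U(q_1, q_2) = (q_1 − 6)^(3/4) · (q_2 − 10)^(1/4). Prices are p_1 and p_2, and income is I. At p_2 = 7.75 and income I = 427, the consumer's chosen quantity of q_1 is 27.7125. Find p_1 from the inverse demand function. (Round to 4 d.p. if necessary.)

p_1 = 10

This is Cobb-Douglas in (q_1−6, q_2−10): tangency gives 0.75·p_2·(q_2−10) = 0.25·p_1·(q_1−6).
Substituting into the budget: q_1* = 6 + 0.75·(I − 6·p_1 − 10·p_2)/p_1, and q_2* = 10 + 0.25·(…)/p_2.
Set q_1* = 27.7125 in the demand function and solve for p_1: p_1 = 10.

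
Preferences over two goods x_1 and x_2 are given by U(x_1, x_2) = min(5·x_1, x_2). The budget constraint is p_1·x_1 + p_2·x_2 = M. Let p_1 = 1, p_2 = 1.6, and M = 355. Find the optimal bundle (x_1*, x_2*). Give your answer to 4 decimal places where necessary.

Demand: x_1*(p_1,p_2,M) = M/(p_1 + 5·p_2), x_2* = 5·M/(p_1 + 5·p_2).
Here 1 + 5·1.6 = 9, giving x_1* = 39.4444 and x_2* = 197.2222.

x_1* = 39.4444, x_2* = 197.2222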